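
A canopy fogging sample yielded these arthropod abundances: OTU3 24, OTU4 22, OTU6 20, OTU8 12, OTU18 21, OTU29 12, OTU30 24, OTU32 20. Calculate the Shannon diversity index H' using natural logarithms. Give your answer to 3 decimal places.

2.050

Total N = 24+22+20+12+21+12+24+20 = 155, so the proportions are 0.15484, 0.14194, 0.12903, 0.07742, 0.13548, 0.07742, 0.15484, 0.12903 (working shown to 5 dp, full precision carried).
Each pᵢ ln pᵢ term: 0.15484×(-1.86537)=-0.28883, 0.14194×(-1.95238)=-0.27711, 0.12903×(-2.04769)=-0.26422, 0.07742×(-2.55852)=-0.19808, 0.13548×(-1.99890)=-0.27082, 0.07742×(-2.55852)=-0.19808, 0.15484×(-1.86537)=-0.28883, 0.12903×(-2.04769)=-0.26422.
Sum = -2.05019, so H' = 2.050.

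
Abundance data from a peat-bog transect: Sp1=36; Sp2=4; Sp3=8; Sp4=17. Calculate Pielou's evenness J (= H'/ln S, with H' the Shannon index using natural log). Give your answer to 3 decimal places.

Total N = 36+4+8+17 = 65, so the proportions are 0.55385, 0.06154, 0.12308, 0.26154 (working shown to 5 dp, full precision carried).
H' = −Σ pᵢ ln pᵢ = −((-0.32725) + (-0.17157) + (-0.25784) + (-0.35077)) = 1.10743.
With S = 4 species, ln S = 1.38629, so J = 1.10743/1.38629 = 0.79884, i.e. 0.799 to 3 decimal places.

0.799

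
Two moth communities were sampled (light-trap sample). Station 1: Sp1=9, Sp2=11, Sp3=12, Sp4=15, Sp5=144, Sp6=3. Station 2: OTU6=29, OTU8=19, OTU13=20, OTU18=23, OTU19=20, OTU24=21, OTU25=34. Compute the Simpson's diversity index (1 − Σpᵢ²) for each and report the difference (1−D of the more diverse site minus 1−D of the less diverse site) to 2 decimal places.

Station 1: N=194, proportions 0.0464, 0.0567, 0.0619, 0.0773, 0.7423, 0.0155, giving 1−D = 0.4336 (working shown to 4 dp, full precision carried).
Station 2: N=166, proportions 0.1747, 0.1145, 0.1205, 0.1386, 0.1205, 0.1265, 0.2048, giving 1−D = 0.8502.
Difference = |0.4336 − 0.8502| = 0.4166, i.e. 0.42 to 2 decimal places.

0.42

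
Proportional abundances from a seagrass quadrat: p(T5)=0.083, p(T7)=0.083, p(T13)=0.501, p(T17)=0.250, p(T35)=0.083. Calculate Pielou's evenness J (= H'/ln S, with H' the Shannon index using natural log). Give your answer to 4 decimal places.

0.8156

H' = −Σ pᵢ ln pᵢ = −((-0.206580) + (-0.206580) + (-0.346266) + (-0.346574) + (-0.206580)) = 1.312579 (working shown to 6 dp, full precision carried).
With S = 5 species, ln S = 1.609438, so J = 1.312579/1.609438 = 0.815551, i.e. 0.8156 to 4 decimal places.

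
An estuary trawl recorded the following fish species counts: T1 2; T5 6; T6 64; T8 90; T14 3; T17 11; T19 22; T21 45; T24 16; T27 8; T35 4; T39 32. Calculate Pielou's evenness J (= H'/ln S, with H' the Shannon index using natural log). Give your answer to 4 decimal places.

0.7990

Total N = 2+6+64+90+3+11+22+45+16+8+4+32 = 303, so the proportions are 0.006601, 0.019802, 0.211221, 0.29703, 0.009901, 0.036304, 0.072607, 0.148515, 0.052805, 0.026403, 0.013201, 0.105611 (working shown to 6 dp, full precision carried).
H' = −Σ pᵢ ln pᵢ = −((-0.033139) + (-0.077663) + (-0.328417) + (-0.360571) + (-0.045694) + (-0.120377) + (-0.190426) + (-0.283228) + (-0.155308) + (-0.095955) + (-0.057128) + (-0.237412)) = 1.985319.
With S = 12 species, ln S = 2.484907, so J = 1.985319/2.484907 = 0.798951, i.e. 0.7990 to 4 decimal places.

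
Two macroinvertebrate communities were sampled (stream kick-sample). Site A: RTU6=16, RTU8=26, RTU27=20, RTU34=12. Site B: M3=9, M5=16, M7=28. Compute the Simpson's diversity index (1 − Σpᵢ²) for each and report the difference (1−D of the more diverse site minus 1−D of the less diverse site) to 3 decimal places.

Site A: N=74, proportions 0.21622, 0.35135, 0.27027, 0.16216, giving 1−D = 0.73046 (working shown to 5 dp, full precision carried).
Site B: N=53, proportions 0.16981, 0.30189, 0.5283, giving 1−D = 0.60093.
Difference = |0.73046 − 0.60093| = 0.12953, i.e. 0.130 to 3 decimal places.

0.130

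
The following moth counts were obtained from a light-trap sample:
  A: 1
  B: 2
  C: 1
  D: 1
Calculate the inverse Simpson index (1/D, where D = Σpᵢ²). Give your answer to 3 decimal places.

3.571

Total N = 1+2+1+1 = 5, so the proportions are 0.2, 0.4, 0.2, 0.2 (working shown to 7 dp, full precision carried).
D = 0.2² + 0.4² + 0.2² + 0.2² = 0.0400000 + 0.1600000 + 0.0400000 + 0.0400000 = 0.2800000.
So 1/D = 3.57143, i.e. 3.571 to 3 decimal places.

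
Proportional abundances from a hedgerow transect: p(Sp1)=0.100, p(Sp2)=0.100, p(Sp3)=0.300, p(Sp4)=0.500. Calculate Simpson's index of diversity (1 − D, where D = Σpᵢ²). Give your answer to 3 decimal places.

0.640

D = 0.1² + 0.1² + 0.3² + 0.5² = 0.01000 + 0.01000 + 0.09000 + 0.25000 = 0.36000 (working shown to 5 dp, full precision carried).
So 1 − D = 0.64000, i.e. 0.640 to 3 decimal places.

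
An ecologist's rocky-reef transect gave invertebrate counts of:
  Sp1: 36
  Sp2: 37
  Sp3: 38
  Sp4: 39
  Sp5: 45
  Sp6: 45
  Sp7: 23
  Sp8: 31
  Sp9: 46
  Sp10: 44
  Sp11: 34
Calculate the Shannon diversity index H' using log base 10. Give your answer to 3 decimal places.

Total N = 36+37+38+39+45+45+23+31+46+44+34 = 418, so the proportions are 0.08612, 0.08852, 0.09091, 0.0933, 0.10766, 0.10766, 0.05502, 0.07416, 0.11005, 0.10526, 0.08134 (working shown to 5 dp, full precision carried).
Each pᵢ log₁₀ pᵢ term: 0.08612×(-1.06487)=-0.09171, 0.08852×(-1.05297)=-0.09321, 0.09091×(-1.04139)=-0.09467, 0.0933×(-1.03011)=-0.09611, 0.10766×(-0.96796)=-0.10421, 0.10766×(-0.96796)=-0.10421, 0.05502×(-1.25945)=-0.06930, 0.07416×(-1.12981)=-0.08379, 0.11005×(-0.95842)=-0.10547, 0.10526×(-0.97772)=-0.10292, 0.08134×(-1.08970)=-0.08864.
Sum = -1.03423, so H' = 1.034.

1.034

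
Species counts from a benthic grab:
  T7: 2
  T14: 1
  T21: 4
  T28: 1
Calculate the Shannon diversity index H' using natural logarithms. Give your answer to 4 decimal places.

Total N = 2+1+4+1 = 8, so the proportions are 0.25, 0.125, 0.5, 0.125 (working shown to 6 dp, full precision carried).
Each pᵢ ln pᵢ term: 0.25×(-1.386294)=-0.346574, 0.125×(-2.079442)=-0.259930, 0.5×(-0.693147)=-0.346574, 0.125×(-2.079442)=-0.259930.
Sum = -1.213008, so H' = 1.2130.

1.2130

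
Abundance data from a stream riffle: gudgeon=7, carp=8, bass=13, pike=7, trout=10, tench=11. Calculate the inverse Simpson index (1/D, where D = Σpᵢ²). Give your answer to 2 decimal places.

Total N = 7+8+13+7+10+11 = 56, so the proportions are 0.125, 0.142857, 0.232143, 0.125, 0.178571, 0.196429 (working shown to 6 dp, full precision carried).
D = 0.125² + 0.142857² + 0.232143² + 0.125² + 0.178571² + 0.196429² = 0.015625 + 0.020408 + 0.053890 + 0.015625 + 0.031888 + 0.038584 = 0.176020.
So 1/D = 5.6812, i.e. 5.68 to 2 decimal places.

5.68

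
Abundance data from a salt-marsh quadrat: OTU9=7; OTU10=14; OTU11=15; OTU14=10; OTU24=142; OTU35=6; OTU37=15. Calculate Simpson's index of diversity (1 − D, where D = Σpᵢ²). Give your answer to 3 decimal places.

0.519

Total N = 7+14+15+10+142+6+15 = 209, so the proportions are 0.03349, 0.06699, 0.07177, 0.04785, 0.67943, 0.02871, 0.07177 (working shown to 5 dp, full precision carried).
D = 0.03349² + 0.06699² + 0.07177² + 0.04785² + 0.67943² + 0.02871² + 0.07177² = 0.00112 + 0.00449 + 0.00515 + 0.00229 + 0.46162 + 0.00082 + 0.00515 = 0.48064.
So 1 − D = 0.51936, i.e. 0.519 to 3 decimal places.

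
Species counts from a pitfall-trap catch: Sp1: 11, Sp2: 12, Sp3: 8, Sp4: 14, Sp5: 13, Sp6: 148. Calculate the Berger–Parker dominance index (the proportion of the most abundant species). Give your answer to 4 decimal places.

0.7184

Total N = 11+12+8+14+13+148 = 206, so the proportions are 0.053398, 0.058252, 0.038835, 0.067961, 0.063107, 0.718447 (working shown to 6 dp, full precision carried).
The largest proportion is 0.718447, i.e. d = 0.7184 to 4 decimal places.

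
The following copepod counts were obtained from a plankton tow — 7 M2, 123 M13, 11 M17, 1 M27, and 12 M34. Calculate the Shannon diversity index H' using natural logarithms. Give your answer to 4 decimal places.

0.7401

Total N = 7+123+11+1+12 = 154, so the proportions are 0.045455, 0.798701, 0.071429, 0.006494, 0.077922 (working shown to 6 dp, full precision carried).
Each pᵢ ln pᵢ term: 0.045455×(-3.091042)=-0.140502, 0.798701×(-0.224768)=-0.179523, 0.071429×(-2.639057)=-0.188504, 0.006494×(-5.036953)=-0.032707, 0.077922×(-2.552046)=-0.198861.
Sum = -0.740097, so H' = 0.7401.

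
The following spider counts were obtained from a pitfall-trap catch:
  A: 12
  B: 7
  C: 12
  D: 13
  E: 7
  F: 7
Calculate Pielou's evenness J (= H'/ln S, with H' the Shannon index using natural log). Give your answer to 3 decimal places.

Total N = 12+7+12+13+7+7 = 58, so the proportions are 0.2069, 0.12069, 0.2069, 0.22414, 0.12069, 0.12069 (working shown to 5 dp, full precision carried).
H' = −Σ pᵢ ln pᵢ = −((-0.32597) + (-0.25520) + (-0.32597) + (-0.33520) + (-0.25520) + (-0.25520)) = 1.75275.
With S = 6 species, ln S = 1.79176, so J = 1.75275/1.79176 = 0.97823, i.e. 0.978 to 3 decimal places.

0.978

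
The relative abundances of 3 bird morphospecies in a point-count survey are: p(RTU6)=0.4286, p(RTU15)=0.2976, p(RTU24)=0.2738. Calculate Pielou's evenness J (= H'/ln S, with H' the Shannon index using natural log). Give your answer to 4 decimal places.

0.9817

H' = −Σ pᵢ ln pᵢ = −((-0.363123) + (-0.360693) + (-0.354669)) = 1.078485 (working shown to 6 dp, full precision carried).
With S = 3 species, ln S = 1.098612, so J = 1.078485/1.098612 = 0.981679, i.e. 0.9817 to 4 decimal places.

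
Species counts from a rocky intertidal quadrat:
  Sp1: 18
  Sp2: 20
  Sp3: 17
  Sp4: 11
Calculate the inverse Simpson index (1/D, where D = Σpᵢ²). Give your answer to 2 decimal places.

Total N = 18+20+17+11 = 66, so the proportions are 0.272727, 0.30303, 0.257576, 0.166667 (working shown to 6 dp, full precision carried).
D = 0.272727² + 0.30303² + 0.257576² + 0.166667² = 0.074380 + 0.091827 + 0.066345 + 0.027778 = 0.260331.
So 1/D = 3.8413, i.e. 3.84 to 2 decimal places.

3.84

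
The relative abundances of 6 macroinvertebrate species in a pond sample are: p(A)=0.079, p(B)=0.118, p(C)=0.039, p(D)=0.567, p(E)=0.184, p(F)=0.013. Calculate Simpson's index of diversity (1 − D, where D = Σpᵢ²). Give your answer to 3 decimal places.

0.623

D = 0.079² + 0.118² + 0.039² + 0.567² + 0.184² + 0.013² = 0.00624 + 0.01392 + 0.00152 + 0.32149 + 0.03386 + 0.00017 = 0.37720 (working shown to 5 dp, full precision carried).
So 1 − D = 0.62280, i.e. 0.623 to 3 decimal places.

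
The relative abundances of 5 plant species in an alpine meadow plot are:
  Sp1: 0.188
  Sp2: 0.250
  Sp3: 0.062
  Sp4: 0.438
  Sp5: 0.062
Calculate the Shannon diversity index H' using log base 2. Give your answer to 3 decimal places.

Each pᵢ log₂ pᵢ term (working shown to 5 dp, full precision carried): 0.188×(-2.41120)=-0.45330, 0.25×(-2.00000)=-0.50000, 0.062×(-4.01159)=-0.24872, 0.438×(-1.19100)=-0.52166, 0.062×(-4.01159)=-0.24872.
Sum = -1.97240, so H' = 1.972.

1.972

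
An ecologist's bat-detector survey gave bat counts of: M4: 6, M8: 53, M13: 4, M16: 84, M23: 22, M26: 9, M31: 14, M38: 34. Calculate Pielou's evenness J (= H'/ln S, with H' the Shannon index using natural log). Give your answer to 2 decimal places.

Total N = 6+53+4+84+22+9+14+34 = 226, so the proportions are 0.0265, 0.2345, 0.0177, 0.3717, 0.0973, 0.0398, 0.0619, 0.1504 (working shown to 4 dp, full precision carried).
H' = −Σ pᵢ ln pᵢ = −((-0.0963) + (-0.3401) + (-0.0714) + (-0.3679) + (-0.2268) + (-0.1284) + (-0.1723) + (-0.2850)) = 1.6881.
With S = 8 species, ln S = 2.0794, so J = 1.6881/2.0794 = 0.8118, i.e. 0.81 to 2 decimal places.

0.81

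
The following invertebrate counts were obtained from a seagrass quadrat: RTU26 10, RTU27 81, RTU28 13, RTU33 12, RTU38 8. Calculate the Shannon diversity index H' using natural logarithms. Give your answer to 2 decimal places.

1.12

Total N = 10+81+13+12+8 = 124, so the proportions are 0.0806, 0.6532, 0.1048, 0.0968, 0.0645 (working shown to 4 dp, full precision carried).
Each pᵢ ln pᵢ term: 0.0806×(-2.5177)=-0.2030, 0.6532×(-0.4258)=-0.2782, 0.1048×(-2.2553)=-0.2364, 0.0968×(-2.3354)=-0.2260, 0.0645×(-2.7408)=-0.1768.
Sum = -1.1205, so H' = 1.12.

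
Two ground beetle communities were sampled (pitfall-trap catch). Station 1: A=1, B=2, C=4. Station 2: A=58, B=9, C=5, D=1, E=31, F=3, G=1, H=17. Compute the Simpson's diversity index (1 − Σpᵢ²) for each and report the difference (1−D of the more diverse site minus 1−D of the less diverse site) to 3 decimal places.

Station 1: N=7, proportions 0.14286, 0.28571, 0.57143, giving 1−D = 0.57143 (working shown to 5 dp, full precision carried).
Station 2: N=125, proportions 0.464, 0.072, 0.04, 0.008, 0.248, 0.024, 0.008, 0.136, giving 1−D = 0.69722.
Difference = |0.57143 − 0.69722| = 0.12579, i.e. 0.126 to 3 decimal places.

0.126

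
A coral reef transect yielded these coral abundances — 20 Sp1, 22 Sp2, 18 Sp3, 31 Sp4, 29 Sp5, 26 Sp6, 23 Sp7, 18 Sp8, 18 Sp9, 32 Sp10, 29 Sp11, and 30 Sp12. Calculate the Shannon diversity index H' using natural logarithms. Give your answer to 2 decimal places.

2.46

Total N = 20+22+18+31+29+26+23+18+18+32+29+30 = 296, so the proportions are 0.0676, 0.0743, 0.0608, 0.1047, 0.098, 0.0878, 0.0777, 0.0608, 0.0608, 0.1081, 0.098, 0.1014 (working shown to 4 dp, full precision carried).
Each pᵢ ln pᵢ term: 0.0676×(-2.6946)=-0.1821, 0.0743×(-2.5993)=-0.1932, 0.0608×(-2.8000)=-0.1703, 0.1047×(-2.2564)=-0.2363, 0.098×(-2.3231)=-0.2276, 0.0878×(-2.4323)=-0.2136, 0.0777×(-2.5549)=-0.1985, 0.0608×(-2.8000)=-0.1703, 0.0608×(-2.8000)=-0.1703, 0.1081×(-2.2246)=-0.2405, 0.098×(-2.3231)=-0.2276, 0.1014×(-2.2892)=-0.2320.
Sum = -2.4622, so H' = 2.46.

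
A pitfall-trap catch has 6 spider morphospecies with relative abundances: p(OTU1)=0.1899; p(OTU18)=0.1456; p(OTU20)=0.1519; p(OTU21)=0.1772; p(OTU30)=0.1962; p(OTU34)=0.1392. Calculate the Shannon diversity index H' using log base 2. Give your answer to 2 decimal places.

2.57

Each pᵢ log₂ pᵢ term (working shown to 4 dp, full precision carried): 0.1899×(-2.3967)=-0.4551, 0.1456×(-2.7799)=-0.4048, 0.1519×(-2.7188)=-0.4130, 0.1772×(-2.4965)=-0.4424, 0.1962×(-2.3496)=-0.4610, 0.1392×(-2.8448)=-0.3960.
Sum = -2.5722, so H' = 2.57.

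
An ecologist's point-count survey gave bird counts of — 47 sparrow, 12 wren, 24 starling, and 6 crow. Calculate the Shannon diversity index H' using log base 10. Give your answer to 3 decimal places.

Total N = 47+12+24+6 = 89, so the proportions are 0.52809, 0.13483, 0.26966, 0.06742 (working shown to 5 dp, full precision carried).
Each pᵢ log₁₀ pᵢ term: 0.52809×(-0.27729)=-0.14644, 0.13483×(-0.87021)=-0.11733, 0.26966×(-0.56918)=-0.15349, 0.06742×(-1.17124)=-0.07896.
Sum = -0.49621, so H' = 0.496.

0.496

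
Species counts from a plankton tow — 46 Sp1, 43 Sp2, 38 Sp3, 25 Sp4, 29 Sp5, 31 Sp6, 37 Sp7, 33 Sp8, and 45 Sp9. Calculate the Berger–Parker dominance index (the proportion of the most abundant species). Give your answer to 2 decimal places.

0.14

Total N = 46+43+38+25+29+31+37+33+45 = 327, so the proportions are 0.1407, 0.1315, 0.1162, 0.0765, 0.0887, 0.0948, 0.1131, 0.1009, 0.1376 (working shown to 4 dp, full precision carried).
The largest proportion is 0.1407, i.e. d = 0.14 to 2 decimal places.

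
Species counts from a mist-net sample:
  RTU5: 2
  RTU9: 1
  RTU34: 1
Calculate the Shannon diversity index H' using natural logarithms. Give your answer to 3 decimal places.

1.040

Total N = 2+1+1 = 4, so the proportions are 0.5, 0.25, 0.25 (working shown to 5 dp, full precision carried).
Each pᵢ ln pᵢ term: 0.5×(-0.69315)=-0.34657, 0.25×(-1.38629)=-0.34657, 0.25×(-1.38629)=-0.34657.
Sum = -1.03972, so H' = 1.040.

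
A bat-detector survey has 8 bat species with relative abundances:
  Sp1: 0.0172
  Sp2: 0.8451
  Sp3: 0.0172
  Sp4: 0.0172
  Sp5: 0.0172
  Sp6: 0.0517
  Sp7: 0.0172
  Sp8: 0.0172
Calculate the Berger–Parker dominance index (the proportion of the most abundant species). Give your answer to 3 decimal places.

0.845

The largest proportion is 0.8451, i.e. d = 0.845 to 3 decimal places.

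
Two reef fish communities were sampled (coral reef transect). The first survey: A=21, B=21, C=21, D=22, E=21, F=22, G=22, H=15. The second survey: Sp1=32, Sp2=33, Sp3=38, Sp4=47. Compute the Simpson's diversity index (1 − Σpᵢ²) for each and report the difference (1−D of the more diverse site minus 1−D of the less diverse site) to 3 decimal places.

0.130

The first survey: N=165, proportions 0.12727, 0.12727, 0.12727, 0.13333, 0.12727, 0.13333, 0.13333, 0.09091, giving 1−D = 0.87361 (working shown to 5 dp, full precision carried).
The second survey: N=150, proportions 0.21333, 0.22, 0.25333, 0.31333, giving 1−D = 0.74373.
Difference = |0.87361 − 0.74373| = 0.12988, i.e. 0.130 to 3 decimal places.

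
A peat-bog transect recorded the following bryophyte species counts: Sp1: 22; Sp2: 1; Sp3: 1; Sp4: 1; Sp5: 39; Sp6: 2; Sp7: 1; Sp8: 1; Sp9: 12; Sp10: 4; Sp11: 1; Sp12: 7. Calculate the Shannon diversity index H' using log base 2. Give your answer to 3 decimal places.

Total N = 22+1+1+1+39+2+1+1+12+4+1+7 = 92, so the proportions are 0.23913, 0.01087, 0.01087, 0.01087, 0.42391, 0.02174, 0.01087, 0.01087, 0.13043, 0.04348, 0.01087, 0.07609 (working shown to 5 dp, full precision carried).
Each pᵢ log₂ pᵢ term: 0.23913×(-2.06413)=-0.49360, 0.01087×(-6.52356)=-0.07091, 0.01087×(-6.52356)=-0.07091, 0.01087×(-6.52356)=-0.07091, 0.42391×(-1.23816)=-0.52487, 0.02174×(-5.52356)=-0.12008, 0.01087×(-6.52356)=-0.07091, 0.01087×(-6.52356)=-0.07091, 0.13043×(-2.93860)=-0.38330, 0.04348×(-4.52356)=-0.19668, 0.01087×(-6.52356)=-0.07091, 0.07609×(-3.71621)=-0.28275.
Sum = -2.42672, so H' = 2.427.

2.427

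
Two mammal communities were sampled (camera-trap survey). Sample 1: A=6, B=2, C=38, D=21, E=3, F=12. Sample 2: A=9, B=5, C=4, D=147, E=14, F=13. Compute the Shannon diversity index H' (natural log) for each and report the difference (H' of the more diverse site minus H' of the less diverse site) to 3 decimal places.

0.493

Sample 1: N=82, proportions 0.07317, 0.02439, 0.46341, 0.2561, 0.03659, 0.14634, giving H' = 1.38947 (working shown to 5 dp, full precision carried).
Sample 2: N=192, proportions 0.04688, 0.02604, 0.02083, 0.76562, 0.07292, 0.06771, giving H' = 0.89681.
Difference = |1.38947 − 0.89681| = 0.49266, i.e. 0.493 to 3 decimal places.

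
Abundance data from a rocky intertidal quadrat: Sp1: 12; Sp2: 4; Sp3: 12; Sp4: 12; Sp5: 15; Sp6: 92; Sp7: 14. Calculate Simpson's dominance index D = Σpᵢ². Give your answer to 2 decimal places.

0.36

Total N = 12+4+12+12+15+92+14 = 161, so the proportions are 0.0745, 0.0248, 0.0745, 0.0745, 0.0932, 0.5714, 0.087 (working shown to 4 dp, full precision carried).
D = 0.0745² + 0.0248² + 0.0745² + 0.0745² + 0.0932² + 0.5714² + 0.087² = 0.0056 + 0.0006 + 0.0056 + 0.0056 + 0.0087 + 0.3265 + 0.0076 = 0.3601.
To 2 decimal places, D = 0.36.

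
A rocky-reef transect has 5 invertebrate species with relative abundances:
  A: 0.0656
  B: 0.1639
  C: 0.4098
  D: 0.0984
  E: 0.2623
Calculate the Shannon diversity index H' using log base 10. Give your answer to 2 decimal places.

Each pᵢ log₁₀ pᵢ term (working shown to 4 dp, full precision carried): 0.0656×(-1.1831)=-0.0776, 0.1639×(-0.7854)=-0.1287, 0.4098×(-0.3874)=-0.1588, 0.0984×(-1.0070)=-0.0991, 0.2623×(-0.5812)=-0.1524.
Sum = -0.6166, so H' = 0.62.

0.62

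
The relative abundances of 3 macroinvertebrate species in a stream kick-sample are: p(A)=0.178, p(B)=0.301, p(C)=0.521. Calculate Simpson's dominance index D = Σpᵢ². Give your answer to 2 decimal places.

0.39

D = 0.178² + 0.301² + 0.521² = 0.0317 + 0.0906 + 0.2714 = 0.3937 (working shown to 4 dp, full precision carried).
To 2 decimal places, D = 0.39.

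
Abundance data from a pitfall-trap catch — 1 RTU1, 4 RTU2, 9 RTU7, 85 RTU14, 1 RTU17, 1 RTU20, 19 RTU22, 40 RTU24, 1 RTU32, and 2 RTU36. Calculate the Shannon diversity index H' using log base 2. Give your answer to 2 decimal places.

1.97

Total N = 1+4+9+85+1+1+19+40+1+2 = 163, so the proportions are 0.0061, 0.0245, 0.0552, 0.5215, 0.0061, 0.0061, 0.1166, 0.2454, 0.0061, 0.0123 (working shown to 4 dp, full precision carried).
Each pᵢ log₂ pᵢ term: 0.0061×(-7.3487)=-0.0451, 0.0245×(-5.3487)=-0.1313, 0.0552×(-4.1788)=-0.2307, 0.5215×(-0.9393)=-0.4898, 0.0061×(-7.3487)=-0.0451, 0.0061×(-7.3487)=-0.0451, 0.1166×(-3.1008)=-0.3614, 0.2454×(-2.0268)=-0.4974, 0.0061×(-7.3487)=-0.0451, 0.0123×(-6.3487)=-0.0779.
Sum = -1.9689, so H' = 1.97.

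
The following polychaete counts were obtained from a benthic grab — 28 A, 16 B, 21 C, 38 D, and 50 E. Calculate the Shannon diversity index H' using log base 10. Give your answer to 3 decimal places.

0.665

Total N = 28+16+21+38+50 = 153, so the proportions are 0.18301, 0.10458, 0.13725, 0.24837, 0.3268 (working shown to 5 dp, full precision carried).
Each pᵢ log₁₀ pᵢ term: 0.18301×(-0.73753)=-0.13497, 0.10458×(-0.98057)=-0.10254, 0.13725×(-0.86247)=-0.11838, 0.24837×(-0.60491)=-0.15024, 0.3268×(-0.48572)=-0.15873.
Sum = -0.66487, so H' = 0.665.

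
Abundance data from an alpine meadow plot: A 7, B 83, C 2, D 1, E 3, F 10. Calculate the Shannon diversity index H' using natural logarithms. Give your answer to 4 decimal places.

Total N = 7+83+2+1+3+10 = 106, so the proportions are 0.066038, 0.783019, 0.018868, 0.009434, 0.028302, 0.09434 (working shown to 6 dp, full precision carried).
Each pᵢ ln pᵢ term: 0.066038×(-2.717529)=-0.179459, 0.783019×(-0.244598)=-0.191525, 0.018868×(-3.970292)=-0.074911, 0.009434×(-4.663439)=-0.043995, 0.028302×(-3.564827)=-0.100891, 0.09434×(-2.360854)=-0.222722.
Sum = -0.813504, so H' = 0.8135.

0.8135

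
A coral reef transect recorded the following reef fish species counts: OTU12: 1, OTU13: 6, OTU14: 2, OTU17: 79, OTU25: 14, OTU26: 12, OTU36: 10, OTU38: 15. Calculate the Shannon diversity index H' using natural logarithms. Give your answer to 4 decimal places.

1.4256

Total N = 1+6+2+79+14+12+10+15 = 139, so the proportions are 0.007194, 0.043165, 0.014388, 0.568345, 0.100719, 0.086331, 0.071942, 0.107914 (working shown to 6 dp, full precision carried).
Each pᵢ ln pᵢ term: 0.007194×(-4.934474)=-0.035500, 0.043165×(-3.142714)=-0.135657, 0.014388×(-4.241327)=-0.061026, 0.568345×(-0.565026)=-0.321130, 0.100719×(-2.295417)=-0.231193, 0.086331×(-2.449567)=-0.211473, 0.071942×(-2.631889)=-0.189345, 0.107914×(-2.226424)=-0.240262.
Sum = -1.425585, so H' = 1.4256.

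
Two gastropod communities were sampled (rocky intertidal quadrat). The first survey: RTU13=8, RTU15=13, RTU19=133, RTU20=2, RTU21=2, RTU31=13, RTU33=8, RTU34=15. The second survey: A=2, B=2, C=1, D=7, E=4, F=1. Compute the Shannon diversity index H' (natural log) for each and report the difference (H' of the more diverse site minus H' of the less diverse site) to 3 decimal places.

The first survey: N=194, proportions 0.041237, 0.06701, 0.685567, 0.010309, 0.010309, 0.06701, 0.041237, 0.07732, giving H' = 1.176263 (working shown to 6 dp, full precision carried).
The second survey: N=17, proportions 0.117647, 0.117647, 0.058824, 0.411765, 0.235294, 0.058824, giving H' = 1.542676.
Difference = |1.176263 − 1.542676| = 0.366413, i.e. 0.366 to 3 decimal places.

0.366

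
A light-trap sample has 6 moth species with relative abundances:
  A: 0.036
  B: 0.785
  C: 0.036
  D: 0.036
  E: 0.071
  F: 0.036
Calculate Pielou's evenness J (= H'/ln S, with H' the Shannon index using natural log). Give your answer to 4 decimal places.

0.4780

H' = −Σ pᵢ ln pᵢ = −((-0.119673) + (-0.190026) + (-0.119673) + (-0.119673) + (-0.187800) + (-0.119673)) = 0.856517 (working shown to 6 dp, full precision carried).
With S = 6 species, ln S = 1.791759, so J = 0.856517/1.791759 = 0.478031, i.e. 0.4780 to 4 decimal places.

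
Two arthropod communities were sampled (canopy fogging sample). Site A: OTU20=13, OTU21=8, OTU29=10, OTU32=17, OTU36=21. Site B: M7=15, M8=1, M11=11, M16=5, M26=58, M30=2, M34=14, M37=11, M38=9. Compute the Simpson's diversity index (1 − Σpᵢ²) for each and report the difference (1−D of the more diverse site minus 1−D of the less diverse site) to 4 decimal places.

Site A: N=69, proportions 0.188406, 0.115942, 0.144928, 0.246377, 0.304348, giving 1−D = 0.776728 (working shown to 6 dp, full precision carried).
Site B: N=126, proportions 0.119048, 0.007937, 0.087302, 0.039683, 0.460317, 0.015873, 0.111111, 0.087302, 0.071429, giving 1−D = 0.739355.
Difference = |0.776728 − 0.739355| = 0.037373, i.e. 0.0374 to 4 decimal places.

0.0374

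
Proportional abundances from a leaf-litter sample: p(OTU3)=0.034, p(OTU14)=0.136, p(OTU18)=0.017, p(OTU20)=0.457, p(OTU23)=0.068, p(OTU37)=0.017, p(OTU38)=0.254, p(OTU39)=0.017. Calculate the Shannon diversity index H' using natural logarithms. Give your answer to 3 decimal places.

1.483

Each pᵢ ln pᵢ term (working shown to 5 dp, full precision carried): 0.034×(-3.38139)=-0.11497, 0.136×(-1.99510)=-0.27133, 0.017×(-4.07454)=-0.06927, 0.457×(-0.78307)=-0.35786, 0.068×(-2.68825)=-0.18280, 0.017×(-4.07454)=-0.06927, 0.254×(-1.37042)=-0.34809, 0.017×(-4.07454)=-0.06927.
Sum = -1.48285, so H' = 1.483.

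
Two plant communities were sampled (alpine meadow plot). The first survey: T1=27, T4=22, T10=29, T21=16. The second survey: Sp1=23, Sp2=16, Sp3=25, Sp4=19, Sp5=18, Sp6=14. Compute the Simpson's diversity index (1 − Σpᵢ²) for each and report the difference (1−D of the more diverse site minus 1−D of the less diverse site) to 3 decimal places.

The first survey: N=94, proportions 0.28723, 0.23404, 0.30851, 0.17021, giving 1−D = 0.73857 (working shown to 5 dp, full precision carried).
The second survey: N=115, proportions 0.2, 0.13913, 0.21739, 0.16522, 0.15652, 0.12174, giving 1−D = 0.82677.
Difference = |0.73857 − 0.82677| = 0.08820, i.e. 0.088 to 3 decimal places.

0.088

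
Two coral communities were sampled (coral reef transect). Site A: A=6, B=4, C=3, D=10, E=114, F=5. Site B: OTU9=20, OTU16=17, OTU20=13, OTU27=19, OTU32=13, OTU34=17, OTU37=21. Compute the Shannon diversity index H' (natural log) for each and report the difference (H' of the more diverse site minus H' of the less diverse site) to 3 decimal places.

Site A: N=142, proportions 0.042254, 0.028169, 0.021127, 0.070423, 0.802817, 0.035211, giving H' = 0.796734 (working shown to 6 dp, full precision carried).
Site B: N=120, proportions 0.166667, 0.141667, 0.108333, 0.158333, 0.108333, 0.141667, 0.175, giving H' = 1.930726.
Difference = |0.796734 − 1.930726| = 1.133992, i.e. 1.134 to 3 decimal places.

1.134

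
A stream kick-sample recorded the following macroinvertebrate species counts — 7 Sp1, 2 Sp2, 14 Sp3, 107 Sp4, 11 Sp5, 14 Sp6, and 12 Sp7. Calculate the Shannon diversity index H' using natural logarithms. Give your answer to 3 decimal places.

1.255

Total N = 7+2+14+107+11+14+12 = 167, so the proportions are 0.04192, 0.01198, 0.08383, 0.64072, 0.06587, 0.08383, 0.07186 (working shown to 5 dp, full precision carried).
Each pᵢ ln pᵢ term: 0.04192×(-3.17208)=-0.13296, 0.01198×(-4.42485)=-0.05299, 0.08383×(-2.47894)=-0.20782, 0.64072×(-0.44516)=-0.28523, 0.06587×(-2.72010)=-0.17917, 0.08383×(-2.47894)=-0.20782, 0.07186×(-2.63309)=-0.18920.
Sum = -1.25518, so H' = 1.255.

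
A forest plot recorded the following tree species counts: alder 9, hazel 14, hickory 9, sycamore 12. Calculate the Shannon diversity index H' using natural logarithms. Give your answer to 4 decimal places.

1.3679

Total N = 9+14+9+12 = 44, so the proportions are 0.204545, 0.318182, 0.204545, 0.272727 (working shown to 6 dp, full precision carried).
Each pᵢ ln pᵢ term: 0.204545×(-1.586965)=-0.324606, 0.318182×(-1.145132)=-0.364360, 0.204545×(-1.586965)=-0.324606, 0.272727×(-1.299283)=-0.354350.
Sum = -1.367923, so H' = 1.3679.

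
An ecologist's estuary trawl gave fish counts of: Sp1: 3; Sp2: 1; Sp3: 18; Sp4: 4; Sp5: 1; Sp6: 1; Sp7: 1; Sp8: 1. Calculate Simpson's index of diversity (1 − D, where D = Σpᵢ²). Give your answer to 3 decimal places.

Total N = 3+1+18+4+1+1+1+1 = 30, so the proportions are 0.1, 0.03333, 0.6, 0.13333, 0.03333, 0.03333, 0.03333, 0.03333 (working shown to 5 dp, full precision carried).
D = 0.1² + 0.03333² + 0.6² + 0.13333² + 0.03333² + 0.03333² + 0.03333² + 0.03333² = 0.01000 + 0.00111 + 0.36000 + 0.01778 + 0.00111 + 0.00111 + 0.00111 + 0.00111 = 0.39333.
So 1 − D = 0.60667, i.e. 0.607 to 3 decimal places.

0.607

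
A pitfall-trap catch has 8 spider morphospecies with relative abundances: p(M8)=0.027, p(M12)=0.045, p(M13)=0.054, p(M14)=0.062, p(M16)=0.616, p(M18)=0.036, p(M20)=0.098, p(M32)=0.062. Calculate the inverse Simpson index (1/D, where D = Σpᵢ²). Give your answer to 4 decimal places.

D = 0.027² + 0.045² + 0.054² + 0.062² + 0.616² + 0.036² + 0.098² + 0.062² = 0.0007290 + 0.0020250 + 0.0029160 + 0.0038440 + 0.3794560 + 0.0012960 + 0.0096040 + 0.0038440 = 0.4037140 (working shown to 7 dp, full precision carried).
So 1/D = 2.477001, i.e. 2.4770 to 4 decimal places.

2.4770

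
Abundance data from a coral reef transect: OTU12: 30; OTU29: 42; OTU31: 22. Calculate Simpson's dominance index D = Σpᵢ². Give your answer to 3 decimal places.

Total N = 30+42+22 = 94, so the proportions are 0.31915, 0.44681, 0.23404 (working shown to 5 dp, full precision carried).
D = 0.31915² + 0.44681² + 0.23404² = 0.10186 + 0.19964 + 0.05478 = 0.35627.
To 3 decimal places, D = 0.356.

0.356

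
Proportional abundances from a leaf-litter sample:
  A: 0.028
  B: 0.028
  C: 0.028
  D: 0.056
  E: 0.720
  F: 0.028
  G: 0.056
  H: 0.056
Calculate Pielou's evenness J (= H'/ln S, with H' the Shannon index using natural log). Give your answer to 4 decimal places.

H' = −Σ pᵢ ln pᵢ = −((-0.100115) + (-0.100115) + (-0.100115) + (-0.161415) + (-0.236523) + (-0.100115) + (-0.161415) + (-0.161415)) = 1.121228 (working shown to 6 dp, full precision carried).
With S = 8 species, ln S = 2.079442, so J = 1.121228/2.079442 = 0.539197, i.e. 0.5392 to 4 decimal places.

0.5392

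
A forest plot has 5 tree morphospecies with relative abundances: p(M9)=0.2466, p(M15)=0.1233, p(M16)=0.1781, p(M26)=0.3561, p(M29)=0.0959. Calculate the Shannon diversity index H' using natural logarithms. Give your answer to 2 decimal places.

Each pᵢ ln pᵢ term (working shown to 4 dp, full precision carried): 0.2466×(-1.4000)=-0.3452, 0.1233×(-2.0931)=-0.2581, 0.1781×(-1.7254)=-0.3073, 0.3561×(-1.0325)=-0.3677, 0.0959×(-2.3444)=-0.2248.
Sum = -1.5031, so H' = 1.50.

1.50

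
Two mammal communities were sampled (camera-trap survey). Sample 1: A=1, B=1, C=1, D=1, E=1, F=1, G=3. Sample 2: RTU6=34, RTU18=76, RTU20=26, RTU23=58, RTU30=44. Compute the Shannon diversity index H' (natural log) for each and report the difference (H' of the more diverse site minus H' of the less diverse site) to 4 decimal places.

0.2905

Sample 1: N=9, proportions 0.111111, 0.111111, 0.111111, 0.111111, 0.111111, 0.111111, 0.333333, giving H' = 1.831020 (working shown to 6 dp, full precision carried).
Sample 2: N=238, proportions 0.142857, 0.319328, 0.109244, 0.243697, 0.184874, giving H' = 1.540537.
Difference = |1.831020 − 1.540537| = 0.290483, i.e. 0.2905 to 4 decimal places.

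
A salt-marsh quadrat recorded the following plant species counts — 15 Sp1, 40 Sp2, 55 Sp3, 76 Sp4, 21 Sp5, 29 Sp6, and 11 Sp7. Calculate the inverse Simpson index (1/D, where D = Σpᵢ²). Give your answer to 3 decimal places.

Total N = 15+40+55+76+21+29+11 = 247, so the proportions are 0.0607287, 0.1619433, 0.2226721, 0.3076923, 0.0850202, 0.1174089, 0.0445344 (working shown to 7 dp, full precision carried).
D = 0.0607287² + 0.1619433² + 0.2226721² + 0.3076923² + 0.0850202² + 0.1174089² + 0.0445344² = 0.0036880 + 0.0262256 + 0.0495828 + 0.0946746 + 0.0072284 + 0.0137849 + 0.0019833 = 0.1971676.
So 1/D = 5.07183, i.e. 5.072 to 3 decimal places.

5.072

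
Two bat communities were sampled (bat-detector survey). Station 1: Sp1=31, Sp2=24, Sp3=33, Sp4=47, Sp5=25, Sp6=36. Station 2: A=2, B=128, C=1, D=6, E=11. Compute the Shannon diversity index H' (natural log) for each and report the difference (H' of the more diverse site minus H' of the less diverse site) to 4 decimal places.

1.2245

Station 1: N=196, proportions 0.158163, 0.122449, 0.168367, 0.239796, 0.127551, 0.183673, giving H' = 1.765119 (working shown to 6 dp, full precision carried).
Station 2: N=148, proportions 0.013514, 0.864865, 0.006757, 0.040541, 0.074324, giving H' = 0.540634.
Difference = |1.765119 − 0.540634| = 1.224485, i.e. 1.2245 to 4 decimal places.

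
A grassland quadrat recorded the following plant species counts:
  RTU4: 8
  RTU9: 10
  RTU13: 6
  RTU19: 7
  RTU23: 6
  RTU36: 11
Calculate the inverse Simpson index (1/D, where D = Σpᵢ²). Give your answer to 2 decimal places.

Total N = 8+10+6+7+6+11 = 48, so the proportions are 0.166667, 0.208333, 0.125, 0.145833, 0.125, 0.229167 (working shown to 6 dp, full precision carried).
D = 0.166667² + 0.208333² + 0.125² + 0.145833² + 0.125² + 0.229167² = 0.027778 + 0.043403 + 0.015625 + 0.021267 + 0.015625 + 0.052517 = 0.176215.
So 1/D = 5.6749, i.e. 5.67 to 2 decimal places.

5.67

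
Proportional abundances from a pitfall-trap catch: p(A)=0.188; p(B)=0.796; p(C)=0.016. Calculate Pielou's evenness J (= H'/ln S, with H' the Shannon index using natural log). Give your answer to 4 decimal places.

H' = −Σ pᵢ ln pᵢ = −((-0.314207) + (-0.181612) + (-0.066163)) = 0.561982 (working shown to 6 dp, full precision carried).
With S = 3 species, ln S = 1.098612, so J = 0.561982/1.098612 = 0.511538, i.e. 0.5115 to 4 decimal places.

0.5115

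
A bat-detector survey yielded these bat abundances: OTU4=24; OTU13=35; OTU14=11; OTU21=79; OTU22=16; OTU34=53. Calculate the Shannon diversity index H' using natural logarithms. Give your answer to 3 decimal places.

1.591

Total N = 24+35+11+79+16+53 = 218, so the proportions are 0.11009, 0.16055, 0.05046, 0.36239, 0.07339, 0.24312 (working shown to 5 dp, full precision carried).
Each pᵢ ln pᵢ term: 0.11009×(-2.20644)=-0.24291, 0.16055×(-1.82915)=-0.29367, 0.05046×(-2.98660)=-0.15070, 0.36239×(-1.01505)=-0.36784, 0.07339×(-2.61191)=-0.19170, 0.24312×(-1.41420)=-0.34382.
Sum = -1.59064, so H' = 1.591.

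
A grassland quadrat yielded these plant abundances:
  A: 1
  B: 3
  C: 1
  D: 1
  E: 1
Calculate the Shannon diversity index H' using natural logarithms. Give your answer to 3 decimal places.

Total N = 1+3+1+1+1 = 7, so the proportions are 0.14286, 0.42857, 0.14286, 0.14286, 0.14286 (working shown to 5 dp, full precision carried).
Each pᵢ ln pᵢ term: 0.14286×(-1.94591)=-0.27799, 0.42857×(-0.84730)=-0.36313, 0.14286×(-1.94591)=-0.27799, 0.14286×(-1.94591)=-0.27799, 0.14286×(-1.94591)=-0.27799.
Sum = -1.47508, so H' = 1.475.

1.475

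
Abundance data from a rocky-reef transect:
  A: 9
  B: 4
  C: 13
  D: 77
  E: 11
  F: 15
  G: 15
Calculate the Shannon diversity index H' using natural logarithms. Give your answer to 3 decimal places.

Total N = 9+4+13+77+11+15+15 = 144, so the proportions are 0.0625, 0.02778, 0.09028, 0.53472, 0.07639, 0.10417, 0.10417 (working shown to 5 dp, full precision carried).
Each pᵢ ln pᵢ term: 0.0625×(-2.77259)=-0.17329, 0.02778×(-3.58352)=-0.09954, 0.09028×(-2.40486)=-0.21711, 0.53472×(-0.62601)=-0.33474, 0.07639×(-2.57192)=-0.19647, 0.10417×(-2.26176)=-0.23560, 0.10417×(-2.26176)=-0.23560.
Sum = -1.49234, so H' = 1.492.

1.492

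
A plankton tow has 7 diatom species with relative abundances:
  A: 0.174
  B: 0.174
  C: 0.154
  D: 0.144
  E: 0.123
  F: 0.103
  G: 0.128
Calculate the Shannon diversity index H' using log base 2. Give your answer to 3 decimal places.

Each pᵢ log₂ pᵢ term (working shown to 5 dp, full precision carried): 0.174×(-2.52284)=-0.43897, 0.174×(-2.52284)=-0.43897, 0.154×(-2.69900)=-0.41565, 0.144×(-2.79586)=-0.40260, 0.123×(-3.02327)=-0.37186, 0.103×(-3.27928)=-0.33777, 0.128×(-2.96578)=-0.37962.
Sum = -2.78545, so H' = 2.785.

2.785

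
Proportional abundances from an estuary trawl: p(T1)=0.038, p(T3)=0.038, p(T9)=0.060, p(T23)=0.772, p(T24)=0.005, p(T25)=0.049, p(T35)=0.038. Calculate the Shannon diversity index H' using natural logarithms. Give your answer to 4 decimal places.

0.9156

Each pᵢ ln pᵢ term (working shown to 6 dp, full precision carried): 0.038×(-3.270169)=-0.124266, 0.038×(-3.270169)=-0.124266, 0.06×(-2.813411)=-0.168805, 0.772×(-0.258771)=-0.199771, 0.005×(-5.298317)=-0.026492, 0.049×(-3.015935)=-0.147781, 0.038×(-3.270169)=-0.124266.
Sum = -0.915647, so H' = 0.9156.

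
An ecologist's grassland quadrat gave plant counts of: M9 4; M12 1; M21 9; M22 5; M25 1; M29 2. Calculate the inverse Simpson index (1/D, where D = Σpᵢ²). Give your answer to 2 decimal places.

3.78

Total N = 4+1+9+5+1+2 = 22, so the proportions are 0.181818, 0.045455, 0.409091, 0.227273, 0.045455, 0.090909 (working shown to 6 dp, full precision carried).
D = 0.181818² + 0.045455² + 0.409091² + 0.227273² + 0.045455² + 0.090909² = 0.033058 + 0.002066 + 0.167355 + 0.051653 + 0.002066 + 0.008264 = 0.264463.
So 1/D = 3.7812, i.e. 3.78 to 2 decimal places.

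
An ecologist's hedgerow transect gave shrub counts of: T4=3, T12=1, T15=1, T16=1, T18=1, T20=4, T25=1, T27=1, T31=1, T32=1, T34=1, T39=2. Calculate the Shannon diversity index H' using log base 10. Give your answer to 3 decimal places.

1.009

Total N = 3+1+1+1+1+4+1+1+1+1+1+2 = 18, so the proportions are 0.16667, 0.05556, 0.05556, 0.05556, 0.05556, 0.22222, 0.05556, 0.05556, 0.05556, 0.05556, 0.05556, 0.11111 (working shown to 5 dp, full precision carried).
Each pᵢ log₁₀ pᵢ term: 0.16667×(-0.77815)=-0.12969, 0.05556×(-1.25527)=-0.06974, 0.05556×(-1.25527)=-0.06974, 0.05556×(-1.25527)=-0.06974, 0.05556×(-1.25527)=-0.06974, 0.22222×(-0.65321)=-0.14516, 0.05556×(-1.25527)=-0.06974, 0.05556×(-1.25527)=-0.06974, 0.05556×(-1.25527)=-0.06974, 0.05556×(-1.25527)=-0.06974, 0.05556×(-1.25527)=-0.06974, 0.11111×(-0.95424)=-0.10603.
Sum = -1.00851, so H' = 1.009.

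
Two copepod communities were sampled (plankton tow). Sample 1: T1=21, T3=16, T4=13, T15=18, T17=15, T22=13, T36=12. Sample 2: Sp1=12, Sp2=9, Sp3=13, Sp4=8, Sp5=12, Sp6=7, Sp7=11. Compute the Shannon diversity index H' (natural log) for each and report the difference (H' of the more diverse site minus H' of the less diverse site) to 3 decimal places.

0.004

Sample 1: N=108, proportions 0.194444, 0.148148, 0.12037, 0.166667, 0.138889, 0.12037, 0.111111, giving H' = 1.927952 (working shown to 6 dp, full precision carried).
Sample 2: N=72, proportions 0.166667, 0.125, 0.180556, 0.111111, 0.166667, 0.097222, 0.152778, giving H' = 1.924015.
Difference = |1.927952 − 1.924015| = 0.003937, i.e. 0.004 to 3 decimal places.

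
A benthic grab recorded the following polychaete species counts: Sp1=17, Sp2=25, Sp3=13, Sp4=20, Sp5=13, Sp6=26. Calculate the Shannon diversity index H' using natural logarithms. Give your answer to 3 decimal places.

1.754

Total N = 17+25+13+20+13+26 = 114, so the proportions are 0.14912, 0.2193, 0.11404, 0.17544, 0.11404, 0.22807 (working shown to 5 dp, full precision carried).
Each pᵢ ln pᵢ term: 0.14912×(-1.90299)=-0.28378, 0.2193×(-1.51732)=-0.33275, 0.11404×(-2.17125)=-0.24760, 0.17544×(-1.74047)=-0.30534, 0.11404×(-2.17125)=-0.24760, 0.22807×(-1.47810)=-0.33711.
Sum = -1.75418, so H' = 1.754.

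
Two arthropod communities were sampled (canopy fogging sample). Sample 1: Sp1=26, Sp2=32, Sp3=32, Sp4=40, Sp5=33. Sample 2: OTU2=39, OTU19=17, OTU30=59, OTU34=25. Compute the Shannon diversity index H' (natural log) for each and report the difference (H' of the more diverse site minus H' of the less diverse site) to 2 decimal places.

Sample 1: N=163, proportions 0.15951, 0.19632, 0.19632, 0.2454, 0.20245, giving H' = 1.60015 (working shown to 5 dp, full precision carried).
Sample 2: N=140, proportions 0.27857, 0.12143, 0.42143, 0.17857, giving H' = 1.28386.
Difference = |1.60015 − 1.28386| = 0.31629, i.e. 0.32 to 2 decimal places.

0.32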